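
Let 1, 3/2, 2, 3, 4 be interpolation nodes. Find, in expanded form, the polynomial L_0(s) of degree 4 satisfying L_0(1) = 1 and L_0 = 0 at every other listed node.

L_0(s) = (s - 3/2)(s - 2)(s - 3)(s - 4) / [(-1/2)·(-1)·(-2)·(-3)]
       = (s^4 - (21/2)s^3 + (79/2)s^2 - 63s + 36) / (3)

L_0(s) = (1/3)s^4 - (7/2)s^3 + (79/6)s^2 - 21s + 12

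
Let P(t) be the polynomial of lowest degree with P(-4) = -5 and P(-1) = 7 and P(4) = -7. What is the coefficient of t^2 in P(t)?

Build the Lagrange basis polynomials:
L_0(t) = (t + 1)(t - 4) / [24] = (1/24)t^2 - (1/8)t - 1/6
L_1(t) = (t + 4)(t - 4) / [-15] = -(1/15)t^2 + 16/15
L_2(t) = (t + 4)(t + 1) / [40] = (1/40)t^2 + (1/8)t + 1/10
P(t) = (-5)·L_0 + 7·L_1 + (-7)·L_2
Only the coefficient of t^2 is needed; take it from each L_i and combine:
(-5)·(1/24) + 7·(-1/15) + (-7)·(1/40) = -17/20

-17/20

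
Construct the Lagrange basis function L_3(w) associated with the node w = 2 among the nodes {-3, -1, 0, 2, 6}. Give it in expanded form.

L_3(w) = (w + 3)(w + 1)w(w - 6) / [(5)·(3)·(2)·(-4)]
       = (w^4 - 2w^3 - 21w^2 - 18w) / (-120)

L_3(w) = -(1/120)w^4 + (1/60)w^3 + (7/40)w^2 + (3/20)w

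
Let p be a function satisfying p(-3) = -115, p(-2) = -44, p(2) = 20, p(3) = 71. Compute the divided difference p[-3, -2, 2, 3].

p[-3,-2] = (-44 - (-115)) / (-2 - (-3)) = 71
p[-2,2] = (20 - (-44)) / (2 - (-2)) = 16
p[2,3] = (71 - 20) / (3 - 2) = 51
p[-3,-2,2] = (16 - 71) / (2 - (-3)) = -11
p[-2,2,3] = (51 - 16) / (3 - (-2)) = 7
p[-3,-2,2,3] = (7 - (-11)) / (3 - (-3)) = 3

3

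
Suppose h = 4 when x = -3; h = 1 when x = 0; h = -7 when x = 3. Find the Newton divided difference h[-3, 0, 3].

h[-3,0] = (1 - 4) / (0 - (-3)) = -1
h[0,3] = (-7 - 1) / (3 - 0) = -8/3
h[-3,0,3] = (-8/3 - (-1)) / (3 - (-3)) = -5/18

-5/18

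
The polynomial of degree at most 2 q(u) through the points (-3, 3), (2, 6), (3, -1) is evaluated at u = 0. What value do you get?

Using Newton's divided-difference form:
q[-3,2] = (6 - 3) / (2 - (-3)) = 3/5
q[2,3] = (-1 - 6) / (3 - 2) = -7
q[-3,2,3] = (-7 - 3/5) / (3 - (-3)) = -19/15
q(0) = 3 + (3/5)·(3) + (-19/15)·(3)·(-2) = 62/5

62/5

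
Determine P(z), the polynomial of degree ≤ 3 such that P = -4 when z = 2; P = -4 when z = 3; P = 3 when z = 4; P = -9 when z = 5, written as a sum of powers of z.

P(z) = -(13/3)z^3 + (85/2)z^2 - (781/6)z + 121

Build the Lagrange basis polynomials:
L_0(z) = (z - 3)(z - 4)(z - 5) / [-6] = -(1/6)z^3 + 2z^2 - (47/6)z + 10
L_1(z) = (z - 2)(z - 4)(z - 5) / [2] = (1/2)z^3 - (11/2)z^2 + 19z - 20
L_2(z) = (z - 2)(z - 3)(z - 5) / [-2] = -(1/2)z^3 + 5z^2 - (31/2)z + 15
L_3(z) = (z - 2)(z - 3)(z - 4) / [6] = (1/6)z^3 - (3/2)z^2 + (13/3)z - 4
P(z) = (-4)·L_0 + (-4)·L_1 + 3·L_2 + (-9)·L_3
  (-4)·L_0(z) = (2/3)z^3 - 8z^2 + (94/3)z - 40
  (-4)·L_1(z) = -2z^3 + 22z^2 - 76z + 80
  3·L_2(z) = -(3/2)z^3 + 15z^2 - (93/2)z + 45
  (-9)·L_3(z) = -(3/2)z^3 + (27/2)z^2 - 39z + 36
Adding term by term: -(13/3)z^3 + (85/2)z^2 - (781/6)z + 121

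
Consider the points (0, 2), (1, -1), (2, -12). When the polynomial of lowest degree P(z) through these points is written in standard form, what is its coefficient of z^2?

-4

L_0(z) = (z - 1)(z - 2) / [2] = (1/2)z^2 - (3/2)z + 1
L_1(z) = z(z - 2) / [-1] = -z^2 + 2z
L_2(z) = z(z - 1) / [2] = (1/2)z^2 - (1/2)z
P(z) = 2·L_0 + (-1)·L_1 + (-12)·L_2
Only the coefficient of z^2 is needed; take it from each L_i and combine:
2·(1/2) + (-1)·(-1) + (-12)·(1/2) = -4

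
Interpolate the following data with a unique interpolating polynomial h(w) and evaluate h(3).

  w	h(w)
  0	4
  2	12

L_0(3) = (1)/[(-2)] = -1/2
L_1(3) = (3)/[(2)] = 3/2
Sum: 4·(-1/2) + 12·(3/2) = 16

16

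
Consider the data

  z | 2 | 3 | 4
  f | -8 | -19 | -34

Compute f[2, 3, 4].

-2

f[2,3] = (-19 - (-8)) / (3 - 2) = -11
f[3,4] = (-34 - (-19)) / (4 - 3) = -15
f[2,3,4] = (-15 - (-11)) / (4 - 2) = -2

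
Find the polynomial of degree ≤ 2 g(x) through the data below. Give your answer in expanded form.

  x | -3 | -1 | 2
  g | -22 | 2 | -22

g(x) = -4x^2 - 4x + 2

Build the Lagrange basis polynomials:
L_0(x) = (x + 1)(x - 2) / [10] = (1/10)x^2 - (1/10)x - 1/5
L_1(x) = (x + 3)(x - 2) / [-6] = -(1/6)x^2 - (1/6)x + 1
L_2(x) = (x + 3)(x + 1) / [15] = (1/15)x^2 + (4/15)x + 1/5
g(x) = (-22)·L_0 + 2·L_1 + (-22)·L_2
  (-22)·L_0(x) = -(11/5)x^2 + (11/5)x + 22/5
  2·L_1(x) = -(1/3)x^2 - (1/3)x + 2
  (-22)·L_2(x) = -(22/15)x^2 - (88/15)x - 22/5
Adding term by term: -4x^2 - 4x + 2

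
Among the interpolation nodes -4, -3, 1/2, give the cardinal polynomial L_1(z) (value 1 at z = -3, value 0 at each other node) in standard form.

L_1(z) = -(2/7)z^2 - z + 4/7

L_1(z) = (z + 4)(z - 1/2) / [(1)·(-7/2)]
       = (z^2 + (7/2)z - 2) / (-7/2)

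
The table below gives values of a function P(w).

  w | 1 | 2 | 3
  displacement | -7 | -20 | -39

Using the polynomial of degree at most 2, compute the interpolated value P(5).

Evaluate each Lagrange basis at w = 5:
L_0(5) = (3)·(2)/[(-1)·(-2)] = 3
L_1(5) = (4)·(2)/[(1)·(-1)] = -8
L_2(5) = (4)·(3)/[(2)·(1)] = 6
Sum: (-7)·(3) + (-20)·(-8) + (-39)·(6) = -95

-95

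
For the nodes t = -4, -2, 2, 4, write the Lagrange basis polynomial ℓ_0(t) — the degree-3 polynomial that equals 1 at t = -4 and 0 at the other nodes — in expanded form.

ℓ_0(t) = (t + 2)(t - 2)(t - 4) / [(-2)·(-6)·(-8)]
       = (t^3 - 4t^2 - 4t + 16) / (-96)

ℓ_0(t) = -(1/96)t^3 + (1/24)t^2 + (1/24)t - 1/6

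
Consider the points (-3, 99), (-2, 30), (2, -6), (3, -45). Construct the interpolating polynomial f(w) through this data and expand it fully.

f(w) = -3w^3 + 3w^2 + 3w

Newton's divided differences:
f[-3,-2] = (30 - 99) / (-2 - (-3)) = -69
f[-2,2] = (-6 - 30) / (2 - (-2)) = -9
f[2,3] = (-45 - (-6)) / (3 - 2) = -39
f[-3,-2,2] = (-9 - (-69)) / (2 - (-3)) = 12
f[-2,2,3] = (-39 - (-9)) / (3 - (-2)) = -6
f[-3,-2,2,3] = (-6 - 12) / (3 - (-3)) = -3
f(w) = 99 + (-69)·(w + 3) + 12·(w + 3)(w + 2) + (-3)·(w + 3)(w + 2)(w - 2)
Expanding: f(w) = -3w^3 + 3w^2 + 3w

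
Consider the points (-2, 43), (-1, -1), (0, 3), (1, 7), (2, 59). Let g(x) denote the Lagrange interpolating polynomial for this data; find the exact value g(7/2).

L_0(7/2) = (9/2)·(7/2)·(5/2)·(3/2)/[(-1)·(-2)·(-3)·(-4)] = 315/128
L_1(7/2) = (11/2)·(7/2)·(5/2)·(3/2)/[(1)·(-1)·(-2)·(-3)] = -385/32
L_2(7/2) = (11/2)·(9/2)·(5/2)·(3/2)/[(2)·(1)·(-1)·(-2)] = 1485/64
L_3(7/2) = (11/2)·(9/2)·(7/2)·(3/2)/[(3)·(2)·(1)·(-1)] = -693/32
L_4(7/2) = (11/2)·(9/2)·(7/2)·(5/2)/[(4)·(3)·(2)·(1)] = 1155/128
Sum: 43·(315/128) + (-1)·(-385/32) + 3·(1485/64) + 7·(-693/32) + 59·(1155/128) = 2273/4

2273/4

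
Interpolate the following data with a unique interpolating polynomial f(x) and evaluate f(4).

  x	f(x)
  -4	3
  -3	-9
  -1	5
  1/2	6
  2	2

Evaluate each Lagrange basis at x = 4:
L_0(4) = (7)·(5)·(7/2)·(2)/[(-1)·(-3)·(-9/2)·(-6)] = 245/81
L_1(4) = (8)·(5)·(7/2)·(2)/[(1)·(-2)·(-7/2)·(-5)] = -8
L_2(4) = (8)·(7)·(7/2)·(2)/[(3)·(2)·(-3/2)·(-3)] = 392/27
L_3(4) = (8)·(7)·(5)·(2)/[(9/2)·(7/2)·(3/2)·(-3/2)] = -1280/81
L_4(4) = (8)·(7)·(5)·(7/2)/[(6)·(5)·(3)·(3/2)] = 196/27
Sum: 3·(245/81) + (-9)·(-8) + 5·(392/27) + 6·(-1280/81) + 2·(196/27) = 1981/27

1981/27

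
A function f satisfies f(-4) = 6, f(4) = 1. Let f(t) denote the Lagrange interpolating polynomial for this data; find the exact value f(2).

9/4

Evaluate each Lagrange basis at t = 2:
L_0(2) = (-2)/[(-8)] = 1/4
L_1(2) = (6)/[(8)] = 3/4
Sum: 6·(1/4) + 1·(3/4) = 9/4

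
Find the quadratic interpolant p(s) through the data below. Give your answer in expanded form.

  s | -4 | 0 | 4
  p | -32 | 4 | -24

p(s) = -2s^2 + s + 4

Newton's divided differences:
p[-4,0] = (4 - (-32)) / (0 - (-4)) = 9
p[0,4] = (-24 - 4) / (4 - 0) = -7
p[-4,0,4] = (-7 - 9) / (4 - (-4)) = -2
p(s) = -32 + 9·(s + 4) + (-2)·(s + 4)s
Expanding: p(s) = -2s^2 + s + 4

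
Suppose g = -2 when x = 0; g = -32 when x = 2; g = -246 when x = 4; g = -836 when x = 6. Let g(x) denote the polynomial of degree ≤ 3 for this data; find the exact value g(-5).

528

Using Newton's divided-difference form:
g[0,2] = (-32 - (-2)) / (2 - 0) = -15
g[2,4] = (-246 - (-32)) / (4 - 2) = -107
g[4,6] = (-836 - (-246)) / (6 - 4) = -295
g[0,2,4] = (-107 - (-15)) / (4 - 0) = -23
g[2,4,6] = (-295 - (-107)) / (6 - 2) = -47
g[0,2,4,6] = (-47 - (-23)) / (6 - 0) = -4
g(-5) = -2 + (-15)·(-5) + (-23)·(-5)·(-7) + (-4)·(-5)·(-7)·(-9) = 528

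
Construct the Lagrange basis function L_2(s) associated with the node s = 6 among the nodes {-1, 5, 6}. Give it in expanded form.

L_2(s) = (1/7)s^2 - (4/7)s - 5/7

L_2(s) = (s + 1)(s - 5) / [(7)·(1)]
       = (s^2 - 4s - 5) / (7)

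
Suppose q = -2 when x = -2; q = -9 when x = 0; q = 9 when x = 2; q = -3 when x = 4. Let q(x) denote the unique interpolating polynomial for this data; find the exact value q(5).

-599/16

L_0(5) = (5)·(3)·(1)/[(-2)·(-4)·(-6)] = -5/16
L_1(5) = (7)·(3)·(1)/[(2)·(-2)·(-4)] = 21/16
L_2(5) = (7)·(5)·(1)/[(4)·(2)·(-2)] = -35/16
L_3(5) = (7)·(5)·(3)/[(6)·(4)·(2)] = 35/16
Sum: (-2)·(-5/16) + (-9)·(21/16) + 9·(-35/16) + (-3)·(35/16) = -599/16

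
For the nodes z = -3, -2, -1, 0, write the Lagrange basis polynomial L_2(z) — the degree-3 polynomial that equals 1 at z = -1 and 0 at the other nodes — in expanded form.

L_2(z) = (z + 3)(z + 2)z / [(2)·(1)·(-1)]
       = (z^3 + 5z^2 + 6z) / (-2)

L_2(z) = -(1/2)z^3 - (5/2)z^2 - 3z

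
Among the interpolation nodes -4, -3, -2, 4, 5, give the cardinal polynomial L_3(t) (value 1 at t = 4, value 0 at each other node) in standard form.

L_3(t) = (t + 4)(t + 3)(t + 2)(t - 5) / [(8)·(7)·(6)·(-1)]
       = (t^4 + 4t^3 - 19t^2 - 106t - 120) / (-336)

L_3(t) = -(1/336)t^4 - (1/84)t^3 + (19/336)t^2 + (53/168)t + 5/14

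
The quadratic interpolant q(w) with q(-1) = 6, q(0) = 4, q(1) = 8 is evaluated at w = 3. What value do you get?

Using Newton's divided-difference form:
q[-1,0] = (4 - 6) / (0 - (-1)) = -2
q[0,1] = (8 - 4) / (1 - 0) = 4
q[-1,0,1] = (4 - (-2)) / (1 - (-1)) = 3
q(3) = 6 + (-2)·(4) + 3·(4)·(3) = 34

34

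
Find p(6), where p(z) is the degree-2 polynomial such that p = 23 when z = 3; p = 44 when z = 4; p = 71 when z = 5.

104

Using Newton's divided-difference form:
p[3,4] = (44 - 23) / (4 - 3) = 21
p[4,5] = (71 - 44) / (5 - 4) = 27
p[3,4,5] = (27 - 21) / (5 - 3) = 3
p(6) = 23 + 21·(3) + 3·(3)·(2) = 104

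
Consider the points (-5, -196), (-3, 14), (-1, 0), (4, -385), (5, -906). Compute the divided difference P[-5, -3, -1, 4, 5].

-1

P[-5,-3] = (14 - (-196)) / (-3 - (-5)) = 105
P[-3,-1] = (0 - 14) / (-1 - (-3)) = -7
P[-1,4] = (-385 - 0) / (4 - (-1)) = -77
P[4,5] = (-906 - (-385)) / (5 - 4) = -521
P[-5,-3,-1] = (-7 - 105) / (-1 - (-5)) = -28
P[-3,-1,4] = (-77 - (-7)) / (4 - (-3)) = -10
P[-1,4,5] = (-521 - (-77)) / (5 - (-1)) = -74
P[-5,-3,-1,4] = (-10 - (-28)) / (4 - (-5)) = 2
P[-3,-1,4,5] = (-74 - (-10)) / (5 - (-3)) = -8
P[-5,-3,-1,4,5] = (-8 - 2) / (5 - (-5)) = -1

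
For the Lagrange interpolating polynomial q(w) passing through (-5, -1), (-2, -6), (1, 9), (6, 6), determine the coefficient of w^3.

-163/990

Build the Lagrange basis polynomials:
L_0(w) = (w + 2)(w - 1)(w - 6) / [-198] = -(1/198)w^3 + (5/198)w^2 + (4/99)w - 2/33
L_1(w) = (w + 5)(w - 1)(w - 6) / [72] = (1/72)w^3 - (1/36)w^2 - (29/72)w + 5/12
L_2(w) = (w + 5)(w + 2)(w - 6) / [-90] = -(1/90)w^3 - (1/90)w^2 + (16/45)w + 2/3
L_3(w) = (w + 5)(w + 2)(w - 1) / [440] = (1/440)w^3 + (3/220)w^2 + (3/440)w - 1/44
q(w) = (-1)·L_0 + (-6)·L_1 + 9·L_2 + 6·L_3
Only the coefficient of w^3 is needed; take it from each L_i and combine:
(-1)·(-1/198) + (-6)·(1/72) + 9·(-1/90) + 6·(1/440) = -163/990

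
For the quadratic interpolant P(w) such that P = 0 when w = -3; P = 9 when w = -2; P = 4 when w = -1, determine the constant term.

-15

L_0(w) = (w + 2)(w + 1) / [2] = (1/2)w^2 + (3/2)w + 1
L_1(w) = (w + 3)(w + 1) / [-1] = -w^2 - 4w - 3
L_2(w) = (w + 3)(w + 2) / [2] = (1/2)w^2 + (5/2)w + 3
P(w) = 0·L_0 + 9·L_1 + 4·L_2
Only the constant term is needed; take it from each L_i and combine:
0·(1) + 9·(-3) + 4·(3) = -15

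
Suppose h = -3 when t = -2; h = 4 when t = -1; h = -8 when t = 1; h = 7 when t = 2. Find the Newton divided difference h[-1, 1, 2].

h[-1,1] = (-8 - 4) / (1 - (-1)) = -6
h[1,2] = (7 - (-8)) / (2 - 1) = 15
h[-1,1,2] = (15 - (-6)) / (2 - (-1)) = 7

7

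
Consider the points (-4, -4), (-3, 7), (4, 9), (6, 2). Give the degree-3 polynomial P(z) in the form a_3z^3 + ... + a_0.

P(z) = (463/5040)z^3 - (1787/1680)z^2 + (391/2520)z + 4099/210

L_0(z) = (z + 3)(z - 4)(z - 6) / [-80] = -(1/80)z^3 + (7/80)z^2 + (3/40)z - 9/10
L_1(z) = (z + 4)(z - 4)(z - 6) / [63] = (1/63)z^3 - (2/21)z^2 - (16/63)z + 32/21
L_2(z) = (z + 4)(z + 3)(z - 6) / [-112] = -(1/112)z^3 - (1/112)z^2 + (15/56)z + 9/14
L_3(z) = (z + 4)(z + 3)(z - 4) / [180] = (1/180)z^3 + (1/60)z^2 - (4/45)z - 4/15
P(z) = (-4)·L_0 + 7·L_1 + 9·L_2 + 2·L_3
  (-4)·L_0(z) = (1/20)z^3 - (7/20)z^2 - (3/10)z + 18/5
  7·L_1(z) = (1/9)z^3 - (2/3)z^2 - (16/9)z + 32/3
  9·L_2(z) = -(9/112)z^3 - (9/112)z^2 + (135/56)z + 81/14
  2·L_3(z) = (1/90)z^3 + (1/30)z^2 - (8/45)z - 8/15
Adding term by term: (463/5040)z^3 - (1787/1680)z^2 + (391/2520)z + 4099/210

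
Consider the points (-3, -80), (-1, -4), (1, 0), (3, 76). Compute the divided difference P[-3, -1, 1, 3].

3

P[-3,-1] = (-4 - (-80)) / (-1 - (-3)) = 38
P[-1,1] = (0 - (-4)) / (1 - (-1)) = 2
P[1,3] = (76 - 0) / (3 - 1) = 38
P[-3,-1,1] = (2 - 38) / (1 - (-3)) = -9
P[-1,1,3] = (38 - 2) / (3 - (-1)) = 9
P[-3,-1,1,3] = (9 - (-9)) / (3 - (-3)) = 3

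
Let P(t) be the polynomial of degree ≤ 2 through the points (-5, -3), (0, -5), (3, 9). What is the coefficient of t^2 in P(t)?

The leading coefficient equals the top divided difference P[-5,0,3].
P[-5,0] = (-5 - (-3)) / (0 - (-5)) = -2/5
P[0,3] = (9 - (-5)) / (3 - 0) = 14/3
P[-5,0,3] = (14/3 - (-2/5)) / (3 - (-5)) = 19/30

19/30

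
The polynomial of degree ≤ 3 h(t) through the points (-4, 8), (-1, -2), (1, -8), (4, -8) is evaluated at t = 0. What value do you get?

L_0(0) = (1)·(-1)·(-4)/[(-3)·(-5)·(-8)] = -1/30
L_1(0) = (4)·(-1)·(-4)/[(3)·(-2)·(-5)] = 8/15
L_2(0) = (4)·(1)·(-4)/[(5)·(2)·(-3)] = 8/15
L_3(0) = (4)·(1)·(-1)/[(8)·(5)·(3)] = -1/30
Sum: 8·(-1/30) + (-2)·(8/15) + (-8)·(8/15) + (-8)·(-1/30) = -16/3

-16/3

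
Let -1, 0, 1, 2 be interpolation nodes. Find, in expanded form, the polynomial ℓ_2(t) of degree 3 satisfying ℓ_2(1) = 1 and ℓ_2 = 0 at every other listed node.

ℓ_2(t) = (t + 1)t(t - 2) / [(2)·(1)·(-1)]
       = (t^3 - t^2 - 2t) / (-2)

ℓ_2(t) = -(1/2)t^3 + (1/2)t^2 + t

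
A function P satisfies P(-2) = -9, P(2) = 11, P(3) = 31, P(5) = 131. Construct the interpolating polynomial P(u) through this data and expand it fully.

P(u) = u^3 + u + 1

Build the Lagrange basis polynomials:
L_0(u) = (u - 2)(u - 3)(u - 5) / [-140] = -(1/140)u^3 + (1/14)u^2 - (31/140)u + 3/14
L_1(u) = (u + 2)(u - 3)(u - 5) / [12] = (1/12)u^3 - (1/2)u^2 - (1/12)u + 5/2
L_2(u) = (u + 2)(u - 2)(u - 5) / [-10] = -(1/10)u^3 + (1/2)u^2 + (2/5)u - 2
L_3(u) = (u + 2)(u - 2)(u - 3) / [42] = (1/42)u^3 - (1/14)u^2 - (2/21)u + 2/7
P(u) = (-9)·L_0 + 11·L_1 + 31·L_2 + 131·L_3
  (-9)·L_0(u) = (9/140)u^3 - (9/14)u^2 + (279/140)u - 27/14
  11·L_1(u) = (11/12)u^3 - (11/2)u^2 - (11/12)u + 55/2
  31·L_2(u) = -(31/10)u^3 + (31/2)u^2 + (62/5)u - 62
  131·L_3(u) = (131/42)u^3 - (131/14)u^2 - (262/21)u + 262/7
Adding term by term: u^3 + u + 1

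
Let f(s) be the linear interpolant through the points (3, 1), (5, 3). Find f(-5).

-7

Evaluate each Lagrange basis at s = -5:
L_0(-5) = (-10)/[(-2)] = 5
L_1(-5) = (-8)/[(2)] = -4
Sum: 1·(5) + 3·(-4) = -7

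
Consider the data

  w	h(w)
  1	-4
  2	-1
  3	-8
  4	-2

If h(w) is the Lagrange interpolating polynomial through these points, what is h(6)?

141

Evaluate each Lagrange basis at w = 6:
L_0(6) = (4)·(3)·(2)/[(-1)·(-2)·(-3)] = -4
L_1(6) = (5)·(3)·(2)/[(1)·(-1)·(-2)] = 15
L_2(6) = (5)·(4)·(2)/[(2)·(1)·(-1)] = -20
L_3(6) = (5)·(4)·(3)/[(3)·(2)·(1)] = 10
Sum: (-4)·(-4) + (-1)·(15) + (-8)·(-20) + (-2)·(10) = 141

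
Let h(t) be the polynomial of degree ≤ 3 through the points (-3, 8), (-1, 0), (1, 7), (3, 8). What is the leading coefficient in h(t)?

-7/16

The leading coefficient equals the top divided difference h[-3,-1,1,3].
h[-3,-1] = (0 - 8) / (-1 - (-3)) = -4
h[-1,1] = (7 - 0) / (1 - (-1)) = 7/2
h[1,3] = (8 - 7) / (3 - 1) = 1/2
h[-3,-1,1] = (7/2 - (-4)) / (1 - (-3)) = 15/8
h[-1,1,3] = (1/2 - 7/2) / (3 - (-1)) = -3/4
h[-3,-1,1,3] = (-3/4 - 15/8) / (3 - (-3)) = -7/16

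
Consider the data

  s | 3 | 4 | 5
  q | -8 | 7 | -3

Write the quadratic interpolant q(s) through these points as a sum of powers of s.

Newton's divided differences:
q[3,4] = (7 - (-8)) / (4 - 3) = 15
q[4,5] = (-3 - 7) / (5 - 4) = -10
q[3,4,5] = (-10 - 15) / (5 - 3) = -25/2
q(s) = -8 + 15·(s - 3) + (-25/2)·(s - 3)(s - 4)
Expanding: q(s) = -(25/2)s^2 + (205/2)s - 203

q(s) = -(25/2)s^2 + (205/2)s - 203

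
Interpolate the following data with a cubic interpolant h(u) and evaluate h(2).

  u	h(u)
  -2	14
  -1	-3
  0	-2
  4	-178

-18

L_0(2) = (3)·(2)·(-2)/[(-1)·(-2)·(-6)] = 1
L_1(2) = (4)·(2)·(-2)/[(1)·(-1)·(-5)] = -16/5
L_2(2) = (4)·(3)·(-2)/[(2)·(1)·(-4)] = 3
L_3(2) = (4)·(3)·(2)/[(6)·(5)·(4)] = 1/5
Sum: 14·(1) + (-3)·(-16/5) + (-2)·(3) + (-178)·(1/5) = -18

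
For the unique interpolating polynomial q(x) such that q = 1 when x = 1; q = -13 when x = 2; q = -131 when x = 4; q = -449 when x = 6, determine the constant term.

Build the Lagrange basis polynomials:
L_0(x) = (x - 2)(x - 4)(x - 6) / [-15] = -(1/15)x^3 + (4/5)x^2 - (44/15)x + 16/5
L_1(x) = (x - 1)(x - 4)(x - 6) / [8] = (1/8)x^3 - (11/8)x^2 + (17/4)x - 3
L_2(x) = (x - 1)(x - 2)(x - 6) / [-12] = -(1/12)x^3 + (3/4)x^2 - (5/3)x + 1
L_3(x) = (x - 1)(x - 2)(x - 4) / [40] = (1/40)x^3 - (7/40)x^2 + (7/20)x - 1/5
q(x) = 1·L_0 + (-13)·L_1 + (-131)·L_2 + (-449)·L_3
Only the constant term is needed; take it from each L_i and combine:
1·(16/5) + (-13)·(-3) + (-131)·(1) + (-449)·(-1/5) = 1

1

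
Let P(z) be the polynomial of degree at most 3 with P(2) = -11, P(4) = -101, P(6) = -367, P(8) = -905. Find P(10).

-1811

Using Newton's divided-difference form:
P[2,4] = (-101 - (-11)) / (4 - 2) = -45
P[4,6] = (-367 - (-101)) / (6 - 4) = -133
P[6,8] = (-905 - (-367)) / (8 - 6) = -269
P[2,4,6] = (-133 - (-45)) / (6 - 2) = -22
P[4,6,8] = (-269 - (-133)) / (8 - 4) = -34
P[2,4,6,8] = (-34 - (-22)) / (8 - 2) = -2
P(10) = -11 + (-45)·(8) + (-22)·(8)·(6) + (-2)·(8)·(6)·(4) = -1811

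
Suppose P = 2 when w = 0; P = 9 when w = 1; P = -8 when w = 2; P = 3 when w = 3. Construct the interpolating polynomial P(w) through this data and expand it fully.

Newton's divided differences:
P[0,1] = (9 - 2) / (1 - 0) = 7
P[1,2] = (-8 - 9) / (2 - 1) = -17
P[2,3] = (3 - (-8)) / (3 - 2) = 11
P[0,1,2] = (-17 - 7) / (2 - 0) = -12
P[1,2,3] = (11 - (-17)) / (3 - 1) = 14
P[0,1,2,3] = (14 - (-12)) / (3 - 0) = 26/3
P(w) = 2 + 7·w + (-12)·w(w - 1) + (26/3)·w(w - 1)(w - 2)
Expanding: P(w) = (26/3)w^3 - 38w^2 + (109/3)w + 2

P(w) = (26/3)w^3 - 38w^2 + (109/3)w + 2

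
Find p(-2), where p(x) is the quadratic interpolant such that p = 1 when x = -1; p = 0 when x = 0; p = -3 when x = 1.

0

Evaluate each Lagrange basis at x = -2:
L_0(-2) = (-2)·(-3)/[(-1)·(-2)] = 3
L_1(-2) = (-1)·(-3)/[(1)·(-1)] = -3
L_2(-2) = (-1)·(-2)/[(2)·(1)] = 1
Sum: 1·(3) + 0 + (-3)·(1) = 0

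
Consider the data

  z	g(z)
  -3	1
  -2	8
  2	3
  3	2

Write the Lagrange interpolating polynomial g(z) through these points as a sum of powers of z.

g(z) = (17/60)z^3 - (4/5)z^2 - (143/60)z + 87/10

Build the Lagrange basis polynomials:
L_0(z) = (z + 2)(z - 2)(z - 3) / [-30] = -(1/30)z^3 + (1/10)z^2 + (2/15)z - 2/5
L_1(z) = (z + 3)(z - 2)(z - 3) / [20] = (1/20)z^3 - (1/10)z^2 - (9/20)z + 9/10
L_2(z) = (z + 3)(z + 2)(z - 3) / [-20] = -(1/20)z^3 - (1/10)z^2 + (9/20)z + 9/10
L_3(z) = (z + 3)(z + 2)(z - 2) / [30] = (1/30)z^3 + (1/10)z^2 - (2/15)z - 2/5
g(z) = 1·L_0 + 8·L_1 + 3·L_2 + 2·L_3
  1·L_0(z) = -(1/30)z^3 + (1/10)z^2 + (2/15)z - 2/5
  8·L_1(z) = (2/5)z^3 - (4/5)z^2 - (18/5)z + 36/5
  3·L_2(z) = -(3/20)z^3 - (3/10)z^2 + (27/20)z + 27/10
  2·L_3(z) = (1/15)z^3 + (1/5)z^2 - (4/15)z - 4/5
Adding term by term: (17/60)z^3 - (4/5)z^2 - (143/60)z + 87/10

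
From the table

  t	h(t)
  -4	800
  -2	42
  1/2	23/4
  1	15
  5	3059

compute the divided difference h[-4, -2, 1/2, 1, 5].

4

h[-4,-2] = (42 - 800) / (-2 - (-4)) = -379
h[-2,1/2] = (23/4 - 42) / (1/2 - (-2)) = -29/2
h[1/2,1] = (15 - 23/4) / (1 - 1/2) = 37/2
h[1,5] = (3059 - 15) / (5 - 1) = 761
h[-4,-2,1/2] = (-29/2 - (-379)) / (1/2 - (-4)) = 81
h[-2,1/2,1] = (37/2 - (-29/2)) / (1 - (-2)) = 11
h[1/2,1,5] = (761 - 37/2) / (5 - 1/2) = 165
h[-4,-2,1/2,1] = (11 - 81) / (1 - (-4)) = -14
h[-2,1/2,1,5] = (165 - 11) / (5 - (-2)) = 22
h[-4,-2,1/2,1,5] = (22 - (-14)) / (5 - (-4)) = 4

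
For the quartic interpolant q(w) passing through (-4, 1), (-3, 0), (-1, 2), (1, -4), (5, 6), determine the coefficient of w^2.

-1123/864

Build the Lagrange basis polynomials:
L_0(w) = (w + 3)(w + 1)(w - 1)(w - 5) / [135] = (1/135)w^4 - (2/135)w^3 - (16/135)w^2 + (2/135)w + 1/9
L_1(w) = (w + 4)(w + 1)(w - 1)(w - 5) / [-64] = -(1/64)w^4 + (1/64)w^3 + (21/64)w^2 - (1/64)w - 5/16
L_2(w) = (w + 4)(w + 3)(w - 1)(w - 5) / [72] = (1/72)w^4 + (1/72)w^3 - (25/72)w^2 - (37/72)w + 5/6
L_3(w) = (w + 4)(w + 3)(w + 1)(w - 5) / [-160] = -(1/160)w^4 - (3/160)w^3 + (21/160)w^2 + (83/160)w + 3/8
L_4(w) = (w + 4)(w + 3)(w + 1)(w - 1) / [1728] = (1/1728)w^4 + (7/1728)w^3 + (11/1728)w^2 - (7/1728)w - 1/144
q(w) = 1·L_0 + 0·L_1 + 2·L_2 + (-4)·L_3 + 6·L_4
Only the coefficient of w^2 is needed; take it from each L_i and combine:
1·(-16/135) + 0·(21/64) + 2·(-25/72) + (-4)·(21/160) + 6·(11/1728) = -1123/864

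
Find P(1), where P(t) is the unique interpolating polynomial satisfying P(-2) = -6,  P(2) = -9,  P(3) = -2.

Using Newton's divided-difference form:
P[-2,2] = (-9 - (-6)) / (2 - (-2)) = -3/4
P[2,3] = (-2 - (-9)) / (3 - 2) = 7
P[-2,2,3] = (7 - (-3/4)) / (3 - (-2)) = 31/20
P(1) = -6 + (-3/4)·(3) + (31/20)·(3)·(-1) = -129/10

-129/10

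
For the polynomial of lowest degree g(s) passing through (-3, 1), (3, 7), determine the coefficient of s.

L_0(s) = (s - 3) / [-6] = -(1/6)s + 1/2
L_1(s) = (s + 3) / [6] = (1/6)s + 1/2
g(s) = 1·L_0 + 7·L_1
Only the coefficient of s is needed; take it from each L_i and combine:
1·(-1/6) + 7·(1/6) = 1

1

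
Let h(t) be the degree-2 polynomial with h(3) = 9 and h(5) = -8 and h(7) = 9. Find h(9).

60

L_0(9) = (4)·(2)/[(-2)·(-4)] = 1
L_1(9) = (6)·(2)/[(2)·(-2)] = -3
L_2(9) = (6)·(4)/[(4)·(2)] = 3
Sum: 9·(1) + (-8)·(-3) + 9·(3) = 60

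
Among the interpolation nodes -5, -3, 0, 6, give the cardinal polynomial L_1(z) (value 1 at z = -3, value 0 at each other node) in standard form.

L_1(z) = (z + 5)z(z - 6) / [(2)·(-3)·(-9)]
       = (z^3 - z^2 - 30z) / (54)

L_1(z) = (1/54)z^3 - (1/54)z^2 - (5/9)z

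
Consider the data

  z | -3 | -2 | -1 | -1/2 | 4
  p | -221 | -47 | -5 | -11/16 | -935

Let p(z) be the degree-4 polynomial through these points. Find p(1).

L_0(1) = (3)·(2)·(3/2)·(-3)/[(-1)·(-2)·(-5/2)·(-7)] = -27/35
L_1(1) = (4)·(2)·(3/2)·(-3)/[(1)·(-1)·(-3/2)·(-6)] = 4
L_2(1) = (4)·(3)·(3/2)·(-3)/[(2)·(1)·(-1/2)·(-5)] = -54/5
L_3(1) = (4)·(3)·(2)·(-3)/[(5/2)·(3/2)·(1/2)·(-9/2)] = 128/15
L_4(1) = (4)·(3)·(2)·(3/2)/[(7)·(6)·(5)·(9/2)] = 4/105
Sum: (-221)·(-27/35) + (-47)·(4) + (-5)·(-54/5) + (-11/16)·(128/15) + (-935)·(4/105) = -5

-5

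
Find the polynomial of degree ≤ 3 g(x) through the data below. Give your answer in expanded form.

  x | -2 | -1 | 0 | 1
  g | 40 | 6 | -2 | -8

g(x) = -4x^3 + x^2 - 3x - 2

L_0(x) = (x + 1)x(x - 1) / [-6] = -(1/6)x^3 + (1/6)x
L_1(x) = (x + 2)x(x - 1) / [2] = (1/2)x^3 + (1/2)x^2 - x
L_2(x) = (x + 2)(x + 1)(x - 1) / [-2] = -(1/2)x^3 - x^2 + (1/2)x + 1
L_3(x) = (x + 2)(x + 1)x / [6] = (1/6)x^3 + (1/2)x^2 + (1/3)x
g(x) = 40·L_0 + 6·L_1 + (-2)·L_2 + (-8)·L_3
  40·L_0(x) = -(20/3)x^3 + (20/3)x
  6·L_1(x) = 3x^3 + 3x^2 - 6x
  (-2)·L_2(x) = x^3 + 2x^2 - x - 2
  (-8)·L_3(x) = -(4/3)x^3 - 4x^2 - (8/3)x
Adding term by term: -4x^3 + x^2 - 3x - 2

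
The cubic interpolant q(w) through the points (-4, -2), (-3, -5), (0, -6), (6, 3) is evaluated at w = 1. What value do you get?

-124/27

Evaluate each Lagrange basis at w = 1:
L_0(1) = (4)·(1)·(-5)/[(-1)·(-4)·(-10)] = 1/2
L_1(1) = (5)·(1)·(-5)/[(1)·(-3)·(-9)] = -25/27
L_2(1) = (5)·(4)·(-5)/[(4)·(3)·(-6)] = 25/18
L_3(1) = (5)·(4)·(1)/[(10)·(9)·(6)] = 1/27
Sum: (-2)·(1/2) + (-5)·(-25/27) + (-6)·(25/18) + 3·(1/27) = -124/27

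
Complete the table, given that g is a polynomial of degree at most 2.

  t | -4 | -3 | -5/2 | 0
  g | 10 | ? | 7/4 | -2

4

The 3 known values determine g uniquely (degree ≤ 2).
L_0(-3) = (-1/2)·(-3)/[(-3/2)·(-4)] = 1/4
L_1(-3) = (1)·(-3)/[(3/2)·(-5/2)] = 4/5
L_2(-3) = (1)·(-1/2)/[(4)·(5/2)] = -1/20
Sum: 10·(1/4) + 7/4·(4/5) + (-2)·(-1/20) = 4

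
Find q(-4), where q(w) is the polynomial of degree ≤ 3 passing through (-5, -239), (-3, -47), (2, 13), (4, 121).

-119

L_0(-4) = (-1)·(-6)·(-8)/[(-2)·(-7)·(-9)] = 8/21
L_1(-4) = (1)·(-6)·(-8)/[(2)·(-5)·(-7)] = 24/35
L_2(-4) = (1)·(-1)·(-8)/[(7)·(5)·(-2)] = -4/35
L_3(-4) = (1)·(-1)·(-6)/[(9)·(7)·(2)] = 1/21
Sum: (-239)·(8/21) + (-47)·(24/35) + 13·(-4/35) + 121·(1/21) = -119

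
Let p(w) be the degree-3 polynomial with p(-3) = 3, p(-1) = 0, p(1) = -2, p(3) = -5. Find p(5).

-11

Evaluate each Lagrange basis at w = 5:
L_0(5) = (6)·(4)·(2)/[(-2)·(-4)·(-6)] = -1
L_1(5) = (8)·(4)·(2)/[(2)·(-2)·(-4)] = 4
L_2(5) = (8)·(6)·(2)/[(4)·(2)·(-2)] = -6
L_3(5) = (8)·(6)·(4)/[(6)·(4)·(2)] = 4
Sum: 3·(-1) + 0 + (-2)·(-6) + (-5)·(4) = -11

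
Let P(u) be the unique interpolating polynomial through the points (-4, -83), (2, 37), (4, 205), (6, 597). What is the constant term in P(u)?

-3

L_0(u) = (u - 2)(u - 4)(u - 6) / [-480] = -(1/480)u^3 + (1/40)u^2 - (11/120)u + 1/10
L_1(u) = (u + 4)(u - 4)(u - 6) / [48] = (1/48)u^3 - (1/8)u^2 - (1/3)u + 2
L_2(u) = (u + 4)(u - 2)(u - 6) / [-32] = -(1/32)u^3 + (1/8)u^2 + (5/8)u - 3/2
L_3(u) = (u + 4)(u - 2)(u - 4) / [80] = (1/80)u^3 - (1/40)u^2 - (1/5)u + 2/5
P(u) = (-83)·L_0 + 37·L_1 + 205·L_2 + 597·L_3
Only the constant term is needed; take it from each L_i and combine:
(-83)·(1/10) + 37·(2) + 205·(-3/2) + 597·(2/5) = -3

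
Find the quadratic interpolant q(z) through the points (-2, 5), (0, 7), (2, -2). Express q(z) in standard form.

Build the Lagrange basis polynomials:
L_0(z) = z(z - 2) / [8] = (1/8)z^2 - (1/4)z
L_1(z) = (z + 2)(z - 2) / [-4] = -(1/4)z^2 + 1
L_2(z) = (z + 2)z / [8] = (1/8)z^2 + (1/4)z
q(z) = 5·L_0 + 7·L_1 + (-2)·L_2
  5·L_0(z) = (5/8)z^2 - (5/4)z
  7·L_1(z) = -(7/4)z^2 + 7
  (-2)·L_2(z) = -(1/4)z^2 - (1/2)z
Adding term by term: -(11/8)z^2 - (7/4)z + 7

q(z) = -(11/8)z^2 - (7/4)z + 7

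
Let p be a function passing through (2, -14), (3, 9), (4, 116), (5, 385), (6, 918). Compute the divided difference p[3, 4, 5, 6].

17

p[3,4] = (116 - 9) / (4 - 3) = 107
p[4,5] = (385 - 116) / (5 - 4) = 269
p[5,6] = (918 - 385) / (6 - 5) = 533
p[3,4,5] = (269 - 107) / (5 - 3) = 81
p[4,5,6] = (533 - 269) / (6 - 4) = 132
p[3,4,5,6] = (132 - 81) / (6 - 3) = 17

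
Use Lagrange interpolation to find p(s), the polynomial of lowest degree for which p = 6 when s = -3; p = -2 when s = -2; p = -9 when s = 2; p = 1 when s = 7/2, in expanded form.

p(s) = (37/858)s^3 + (789/572)s^2 - (3299/1716)s - 3151/286

Build the Lagrange basis polynomials:
L_0(s) = (s + 2)(s - 2)(s - 7/2) / [-65/2] = -(2/65)s^3 + (7/65)s^2 + (8/65)s - 28/65
L_1(s) = (s + 3)(s - 2)(s - 7/2) / [22] = (1/22)s^3 - (5/44)s^2 - (19/44)s + 21/22
L_2(s) = (s + 3)(s + 2)(s - 7/2) / [-30] = -(1/30)s^3 - (1/20)s^2 + (23/60)s + 7/10
L_3(s) = (s + 3)(s + 2)(s - 2) / [429/8] = (8/429)s^3 + (8/143)s^2 - (32/429)s - 32/143
p(s) = 6·L_0 + (-2)·L_1 + (-9)·L_2 + 1·L_3
  6·L_0(s) = -(12/65)s^3 + (42/65)s^2 + (48/65)s - 168/65
  (-2)·L_1(s) = -(1/11)s^3 + (5/22)s^2 + (19/22)s - 21/11
  (-9)·L_2(s) = (3/10)s^3 + (9/20)s^2 - (69/20)s - 63/10
  1·L_3(s) = (8/429)s^3 + (8/143)s^2 - (32/429)s - 32/143
Adding term by term: (37/858)s^3 + (789/572)s^2 - (3299/1716)s - 3151/286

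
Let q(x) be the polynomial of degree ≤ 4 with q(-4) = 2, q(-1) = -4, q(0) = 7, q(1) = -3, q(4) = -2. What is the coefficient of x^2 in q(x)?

Build the Lagrange basis polynomials:
L_0(x) = (x + 1)x(x - 1)(x - 4) / [480] = (1/480)x^4 - (1/120)x^3 - (1/480)x^2 + (1/120)x
L_1(x) = (x + 4)x(x - 1)(x - 4) / [-30] = -(1/30)x^4 + (1/30)x^3 + (8/15)x^2 - (8/15)x
L_2(x) = (x + 4)(x + 1)(x - 1)(x - 4) / [16] = (1/16)x^4 - (17/16)x^2 + 1
L_3(x) = (x + 4)(x + 1)x(x - 4) / [-30] = -(1/30)x^4 - (1/30)x^3 + (8/15)x^2 + (8/15)x
L_4(x) = (x + 4)(x + 1)x(x - 1) / [480] = (1/480)x^4 + (1/120)x^3 - (1/480)x^2 - (1/120)x
q(x) = 2·L_0 + (-4)·L_1 + 7·L_2 + (-3)·L_3 + (-2)·L_4
Only the coefficient of x^2 is needed; take it from each L_i and combine:
2·(-1/480) + (-4)·(8/15) + 7·(-17/16) + (-3)·(8/15) + (-2)·(-1/480) = -2681/240

-2681/240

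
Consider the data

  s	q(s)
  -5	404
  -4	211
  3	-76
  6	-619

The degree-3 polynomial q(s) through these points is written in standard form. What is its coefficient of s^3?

The leading coefficient equals the top divided difference q[-5,-4,3,6].
q[-5,-4] = (211 - 404) / (-4 - (-5)) = -193
q[-4,3] = (-76 - 211) / (3 - (-4)) = -41
q[3,6] = (-619 - (-76)) / (6 - 3) = -181
q[-5,-4,3] = (-41 - (-193)) / (3 - (-5)) = 19
q[-4,3,6] = (-181 - (-41)) / (6 - (-4)) = -14
q[-5,-4,3,6] = (-14 - 19) / (6 - (-5)) = -3

-3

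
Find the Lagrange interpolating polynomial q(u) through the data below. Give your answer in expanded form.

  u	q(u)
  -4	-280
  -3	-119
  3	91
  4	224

Build the Lagrange basis polynomials:
L_0(u) = (u + 3)(u - 3)(u - 4) / [-56] = -(1/56)u^3 + (1/14)u^2 + (9/56)u - 9/14
L_1(u) = (u + 4)(u - 3)(u - 4) / [42] = (1/42)u^3 - (1/14)u^2 - (8/21)u + 8/7
L_2(u) = (u + 4)(u + 3)(u - 4) / [-42] = -(1/42)u^3 - (1/14)u^2 + (8/21)u + 8/7
L_3(u) = (u + 4)(u + 3)(u - 3) / [56] = (1/56)u^3 + (1/14)u^2 - (9/56)u - 9/14
q(u) = (-280)·L_0 + (-119)·L_1 + 91·L_2 + 224·L_3
  (-280)·L_0(u) = 5u^3 - 20u^2 - 45u + 180
  (-119)·L_1(u) = -(17/6)u^3 + (17/2)u^2 + (136/3)u - 136
  91·L_2(u) = -(13/6)u^3 - (13/2)u^2 + (104/3)u + 104
  224·L_3(u) = 4u^3 + 16u^2 - 36u - 144
Adding term by term: 4u^3 - 2u^2 - u + 4

q(u) = 4u^3 - 2u^2 - u + 4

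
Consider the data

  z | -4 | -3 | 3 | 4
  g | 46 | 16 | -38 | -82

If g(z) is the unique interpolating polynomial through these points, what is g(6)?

Using Newton's divided-difference form:
g[-4,-3] = (16 - 46) / (-3 - (-4)) = -30
g[-3,3] = (-38 - 16) / (3 - (-3)) = -9
g[3,4] = (-82 - (-38)) / (4 - 3) = -44
g[-4,-3,3] = (-9 - (-30)) / (3 - (-4)) = 3
g[-3,3,4] = (-44 - (-9)) / (4 - (-3)) = -5
g[-4,-3,3,4] = (-5 - 3) / (4 - (-4)) = -1
g(6) = 46 + (-30)·(10) + 3·(10)·(9) + (-1)·(10)·(9)·(3) = -254

-254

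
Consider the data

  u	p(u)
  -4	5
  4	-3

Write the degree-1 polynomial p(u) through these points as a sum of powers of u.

L_0(u) = (u - 4) / [-8] = -(1/8)u + 1/2
L_1(u) = (u + 4) / [8] = (1/8)u + 1/2
p(u) = 5·L_0 + (-3)·L_1
  5·L_0(u) = -(5/8)u + 5/2
  (-3)·L_1(u) = -(3/8)u - 3/2
Adding term by term: -u + 1

p(u) = -u + 1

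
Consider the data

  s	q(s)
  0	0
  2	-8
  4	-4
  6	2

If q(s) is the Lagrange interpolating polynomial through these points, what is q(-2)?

30

L_0(-2) = (-4)·(-6)·(-8)/[(-2)·(-4)·(-6)] = 4
L_1(-2) = (-2)·(-6)·(-8)/[(2)·(-2)·(-4)] = -6
L_2(-2) = (-2)·(-4)·(-8)/[(4)·(2)·(-2)] = 4
L_3(-2) = (-2)·(-4)·(-6)/[(6)·(4)·(2)] = -1
Sum: 0 + (-8)·(-6) + (-4)·(4) + 2·(-1) = 30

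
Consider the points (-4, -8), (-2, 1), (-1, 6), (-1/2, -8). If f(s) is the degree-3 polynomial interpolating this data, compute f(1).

-173

L_0(1) = (3)·(2)·(3/2)/[(-2)·(-3)·(-7/2)] = -3/7
L_1(1) = (5)·(2)·(3/2)/[(2)·(-1)·(-3/2)] = 5
L_2(1) = (5)·(3)·(3/2)/[(3)·(1)·(-1/2)] = -15
L_3(1) = (5)·(3)·(2)/[(7/2)·(3/2)·(1/2)] = 80/7
Sum: (-8)·(-3/7) + 1·(5) + 6·(-15) + (-8)·(80/7) = -173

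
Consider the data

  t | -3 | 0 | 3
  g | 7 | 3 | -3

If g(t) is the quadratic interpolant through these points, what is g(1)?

11/9

Evaluate each Lagrange basis at t = 1:
L_0(1) = (1)·(-2)/[(-3)·(-6)] = -1/9
L_1(1) = (4)·(-2)/[(3)·(-3)] = 8/9
L_2(1) = (4)·(1)/[(6)·(3)] = 2/9
Sum: 7·(-1/9) + 3·(8/9) + (-3)·(2/9) = 11/9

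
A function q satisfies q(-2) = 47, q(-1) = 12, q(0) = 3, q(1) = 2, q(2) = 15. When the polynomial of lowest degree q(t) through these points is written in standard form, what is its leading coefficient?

1

Build the Lagrange basis polynomials:
L_0(t) = (t + 1)t(t - 1)(t - 2) / [24] = (1/24)t^4 - (1/12)t^3 - (1/24)t^2 + (1/12)t
L_1(t) = (t + 2)t(t - 1)(t - 2) / [-6] = -(1/6)t^4 + (1/6)t^3 + (2/3)t^2 - (2/3)t
L_2(t) = (t + 2)(t + 1)(t - 1)(t - 2) / [4] = (1/4)t^4 - (5/4)t^2 + 1
L_3(t) = (t + 2)(t + 1)t(t - 2) / [-6] = -(1/6)t^4 - (1/6)t^3 + (2/3)t^2 + (2/3)t
L_4(t) = (t + 2)(t + 1)t(t - 1) / [24] = (1/24)t^4 + (1/12)t^3 - (1/24)t^2 - (1/12)t
q(t) = 47·L_0 + 12·L_1 + 3·L_2 + 2·L_3 + 15·L_4
Only the coefficient of t^4 is needed; take it from each L_i and combine:
47·(1/24) + 12·(-1/6) + 3·(1/4) + 2·(-1/6) + 15·(1/24) = 1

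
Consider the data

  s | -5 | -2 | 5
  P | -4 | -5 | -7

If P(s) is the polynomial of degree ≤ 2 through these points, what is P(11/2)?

-57/8

L_0(11/2) = (15/2)·(1/2)/[(-3)·(-10)] = 1/8
L_1(11/2) = (21/2)·(1/2)/[(3)·(-7)] = -1/4
L_2(11/2) = (21/2)·(15/2)/[(10)·(7)] = 9/8
Sum: (-4)·(1/8) + (-5)·(-1/4) + (-7)·(9/8) = -57/8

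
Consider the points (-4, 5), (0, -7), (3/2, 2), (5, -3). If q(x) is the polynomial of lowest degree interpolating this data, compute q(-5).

Using Newton's divided-difference form:
q[-4,0] = (-7 - 5) / (0 - (-4)) = -3
q[0,3/2] = (2 - (-7)) / (3/2 - 0) = 6
q[3/2,5] = (-3 - 2) / (5 - 3/2) = -10/7
q[-4,0,3/2] = (6 - (-3)) / (3/2 - (-4)) = 18/11
q[0,3/2,5] = (-10/7 - 6) / (5 - 0) = -52/35
q[-4,0,3/2,5] = (-52/35 - 18/11) / (5 - (-4)) = -1202/3465
q(-5) = 5 + (-3)·(-1) + (18/11)·(-1)·(-5) + (-1202/3465)·(-1)·(-5)·(-13/2) = 19027/693

19027/693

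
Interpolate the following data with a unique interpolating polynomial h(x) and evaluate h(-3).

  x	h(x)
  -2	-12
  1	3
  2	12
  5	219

L_0(-3) = (-4)·(-5)·(-8)/[(-3)·(-4)·(-7)] = 40/21
L_1(-3) = (-1)·(-5)·(-8)/[(3)·(-1)·(-4)] = -10/3
L_2(-3) = (-1)·(-4)·(-8)/[(4)·(1)·(-3)] = 8/3
L_3(-3) = (-1)·(-4)·(-5)/[(7)·(4)·(3)] = -5/21
Sum: (-12)·(40/21) + 3·(-10/3) + 12·(8/3) + 219·(-5/21) = -53

-53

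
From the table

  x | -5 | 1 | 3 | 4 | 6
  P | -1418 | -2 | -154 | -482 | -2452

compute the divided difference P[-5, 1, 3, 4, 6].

P[-5,1] = (-2 - (-1418)) / (1 - (-5)) = 236
P[1,3] = (-154 - (-2)) / (3 - 1) = -76
P[3,4] = (-482 - (-154)) / (4 - 3) = -328
P[4,6] = (-2452 - (-482)) / (6 - 4) = -985
P[-5,1,3] = (-76 - 236) / (3 - (-5)) = -39
P[1,3,4] = (-328 - (-76)) / (4 - 1) = -84
P[3,4,6] = (-985 - (-328)) / (6 - 3) = -219
P[-5,1,3,4] = (-84 - (-39)) / (4 - (-5)) = -5
P[1,3,4,6] = (-219 - (-84)) / (6 - 1) = -27
P[-5,1,3,4,6] = (-27 - (-5)) / (6 - (-5)) = -2

-2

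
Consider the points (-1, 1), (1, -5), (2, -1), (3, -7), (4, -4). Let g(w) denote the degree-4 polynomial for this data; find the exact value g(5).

L_0(5) = (4)·(3)·(2)·(1)/[(-2)·(-3)·(-4)·(-5)] = 1/5
L_1(5) = (6)·(3)·(2)·(1)/[(2)·(-1)·(-2)·(-3)] = -3
L_2(5) = (6)·(4)·(2)·(1)/[(3)·(1)·(-1)·(-2)] = 8
L_3(5) = (6)·(4)·(3)·(1)/[(4)·(2)·(1)·(-1)] = -9
L_4(5) = (6)·(4)·(3)·(2)/[(5)·(3)·(2)·(1)] = 24/5
Sum: 1·(1/5) + (-5)·(-3) + (-1)·(8) + (-7)·(-9) + (-4)·(24/5) = 51

51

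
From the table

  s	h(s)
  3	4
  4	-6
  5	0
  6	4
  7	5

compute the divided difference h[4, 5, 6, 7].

h[4,5] = (0 - (-6)) / (5 - 4) = 6
h[5,6] = (4 - 0) / (6 - 5) = 4
h[6,7] = (5 - 4) / (7 - 6) = 1
h[4,5,6] = (4 - 6) / (6 - 4) = -1
h[5,6,7] = (1 - 4) / (7 - 5) = -3/2
h[4,5,6,7] = (-3/2 - (-1)) / (7 - 4) = -1/6

-1/6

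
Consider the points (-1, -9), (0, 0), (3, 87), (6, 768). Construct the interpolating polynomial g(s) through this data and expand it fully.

g(s) = 4s^3 - 3s^2 + 2s

L_0(s) = s(s - 3)(s - 6) / [-28] = -(1/28)s^3 + (9/28)s^2 - (9/14)s
L_1(s) = (s + 1)(s - 3)(s - 6) / [18] = (1/18)s^3 - (4/9)s^2 + (1/2)s + 1
L_2(s) = (s + 1)s(s - 6) / [-36] = -(1/36)s^3 + (5/36)s^2 + (1/6)s
L_3(s) = (s + 1)s(s - 3) / [126] = (1/126)s^3 - (1/63)s^2 - (1/42)s
g(s) = (-9)·L_0 + 0·L_1 + 87·L_2 + 768·L_3
  (-9)·L_0(s) = (9/28)s^3 - (81/28)s^2 + (81/14)s
  0·L_1(s) = 0
  87·L_2(s) = -(29/12)s^3 + (145/12)s^2 + (29/2)s
  768·L_3(s) = (128/21)s^3 - (256/21)s^2 - (128/7)s
Adding term by term: 4s^3 - 3s^2 + 2s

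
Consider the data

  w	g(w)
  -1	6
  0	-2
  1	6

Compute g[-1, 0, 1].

8

g[-1,0] = (-2 - 6) / (0 - (-1)) = -8
g[0,1] = (6 - (-2)) / (1 - 0) = 8
g[-1,0,1] = (8 - (-8)) / (1 - (-1)) = 8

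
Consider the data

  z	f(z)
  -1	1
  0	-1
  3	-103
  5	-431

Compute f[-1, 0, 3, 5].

f[-1,0] = (-1 - 1) / (0 - (-1)) = -2
f[0,3] = (-103 - (-1)) / (3 - 0) = -34
f[3,5] = (-431 - (-103)) / (5 - 3) = -164
f[-1,0,3] = (-34 - (-2)) / (3 - (-1)) = -8
f[0,3,5] = (-164 - (-34)) / (5 - 0) = -26
f[-1,0,3,5] = (-26 - (-8)) / (5 - (-1)) = -3

-3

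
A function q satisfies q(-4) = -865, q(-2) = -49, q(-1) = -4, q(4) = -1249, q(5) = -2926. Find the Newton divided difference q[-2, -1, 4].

q[-2,-1] = (-4 - (-49)) / (-1 - (-2)) = 45
q[-1,4] = (-1249 - (-4)) / (4 - (-1)) = -249
q[-2,-1,4] = (-249 - 45) / (4 - (-2)) = -49

-49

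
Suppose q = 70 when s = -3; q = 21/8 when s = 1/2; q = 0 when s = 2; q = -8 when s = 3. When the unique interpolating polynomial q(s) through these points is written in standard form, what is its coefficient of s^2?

L_0(s) = (s - 1/2)(s - 2)(s - 3) / [-105] = -(1/105)s^3 + (11/210)s^2 - (17/210)s + 1/35
L_1(s) = (s + 3)(s - 2)(s - 3) / [105/8] = (8/105)s^3 - (16/105)s^2 - (24/35)s + 48/35
L_2(s) = (s + 3)(s - 1/2)(s - 3) / [-15/2] = -(2/15)s^3 + (1/15)s^2 + (6/5)s - 3/5
L_3(s) = (s + 3)(s - 1/2)(s - 2) / [15] = (1/15)s^3 + (1/30)s^2 - (13/30)s + 1/5
q(s) = 70·L_0 + (21/8)·L_1 + 0·L_2 + (-8)·L_3
Only the coefficient of s^2 is needed; take it from each L_i and combine:
70·(11/210) + (21/8)·(-16/105) + 0·(1/15) + (-8)·(1/30) = 3

3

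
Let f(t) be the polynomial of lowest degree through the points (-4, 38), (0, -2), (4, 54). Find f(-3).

19

Evaluate each Lagrange basis at t = -3:
L_0(-3) = (-3)·(-7)/[(-4)·(-8)] = 21/32
L_1(-3) = (1)·(-7)/[(4)·(-4)] = 7/16
L_2(-3) = (1)·(-3)/[(8)·(4)] = -3/32
Sum: 38·(21/32) + (-2)·(7/16) + 54·(-3/32) = 19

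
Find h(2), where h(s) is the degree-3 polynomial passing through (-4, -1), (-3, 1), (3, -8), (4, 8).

-61/4

L_0(2) = (5)·(-1)·(-2)/[(-1)·(-7)·(-8)] = -5/28
L_1(2) = (6)·(-1)·(-2)/[(1)·(-6)·(-7)] = 2/7
L_2(2) = (6)·(5)·(-2)/[(7)·(6)·(-1)] = 10/7
L_3(2) = (6)·(5)·(-1)/[(8)·(7)·(1)] = -15/28
Sum: (-1)·(-5/28) + 1·(2/7) + (-8)·(10/7) + 8·(-15/28) = -61/4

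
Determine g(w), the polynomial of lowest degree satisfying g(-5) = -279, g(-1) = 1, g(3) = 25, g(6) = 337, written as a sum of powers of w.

Newton's divided differences:
g[-5,-1] = (1 - (-279)) / (-1 - (-5)) = 70
g[-1,3] = (25 - 1) / (3 - (-1)) = 6
g[3,6] = (337 - 25) / (6 - 3) = 104
g[-5,-1,3] = (6 - 70) / (3 - (-5)) = -8
g[-1,3,6] = (104 - 6) / (6 - (-1)) = 14
g[-5,-1,3,6] = (14 - (-8)) / (6 - (-5)) = 2
g(w) = -279 + 70·(w + 5) + (-8)·(w + 5)(w + 1) + 2·(w + 5)(w + 1)(w - 3)
Expanding: g(w) = 2w^3 - 2w^2 - 4w + 1

g(w) = 2w^3 - 2w^2 - 4w + 1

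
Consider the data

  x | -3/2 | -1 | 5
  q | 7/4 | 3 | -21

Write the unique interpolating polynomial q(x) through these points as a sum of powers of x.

q(x) = -x^2 + 4

Newton's divided differences:
q[-3/2,-1] = (3 - 7/4) / (-1 - (-3/2)) = 5/2
q[-1,5] = (-21 - 3) / (5 - (-1)) = -4
q[-3/2,-1,5] = (-4 - 5/2) / (5 - (-3/2)) = -1
q(x) = 7/4 + (5/2)·(x + 3/2) + (-1)·(x + 3/2)(x + 1)
Expanding: q(x) = -x^2 + 4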